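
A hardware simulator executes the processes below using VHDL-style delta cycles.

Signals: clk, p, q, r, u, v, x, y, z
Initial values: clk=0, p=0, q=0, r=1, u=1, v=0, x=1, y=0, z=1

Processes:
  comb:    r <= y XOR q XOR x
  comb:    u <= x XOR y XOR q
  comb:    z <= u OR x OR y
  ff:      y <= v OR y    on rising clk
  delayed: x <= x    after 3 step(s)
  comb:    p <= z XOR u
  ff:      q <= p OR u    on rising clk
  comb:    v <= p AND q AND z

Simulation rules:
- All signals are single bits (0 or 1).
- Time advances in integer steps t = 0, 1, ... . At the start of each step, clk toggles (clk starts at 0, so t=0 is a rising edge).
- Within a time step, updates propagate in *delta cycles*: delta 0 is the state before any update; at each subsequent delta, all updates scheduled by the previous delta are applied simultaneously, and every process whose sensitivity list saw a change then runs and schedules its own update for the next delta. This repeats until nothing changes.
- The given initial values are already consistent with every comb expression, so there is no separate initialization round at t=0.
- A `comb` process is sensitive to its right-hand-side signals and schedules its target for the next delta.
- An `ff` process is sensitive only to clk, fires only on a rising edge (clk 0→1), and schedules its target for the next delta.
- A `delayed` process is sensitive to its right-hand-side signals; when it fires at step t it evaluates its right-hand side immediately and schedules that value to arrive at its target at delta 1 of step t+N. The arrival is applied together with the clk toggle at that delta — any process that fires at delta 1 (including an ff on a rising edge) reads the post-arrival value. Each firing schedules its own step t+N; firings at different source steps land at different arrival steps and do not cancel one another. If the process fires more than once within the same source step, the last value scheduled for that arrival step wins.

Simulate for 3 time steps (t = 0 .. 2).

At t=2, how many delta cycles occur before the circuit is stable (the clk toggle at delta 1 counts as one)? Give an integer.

5

t0.Δ0 y=0 u=1 v=0 x=1 clk=0 z=1 p=0 q=0 r=1
t0.Δ1 y=0 u=1 v=0 x=1 clk=1 z=1 p=0 q=0 r=1
t0.Δ2 y=0 u=1 v=0 x=1 clk=1 z=1 p=0 q=1 r=1
t0.Δ3 y=0 u=0 v=0 x=1 clk=1 z=1 p=0 q=1 r=0
t0.Δ4 y=0 u=0 v=0 x=1 clk=1 z=1 p=1 q=1 r=0
t0.Δ5 y=0 u=0 v=1 x=1 clk=1 z=1 p=1 q=1 r=0
t1.Δ0 y=0 u=0 v=1 x=1 clk=1 z=1 p=1 q=1 r=0
t1.Δ1 y=0 u=0 v=1 x=1 clk=0 z=1 p=1 q=1 r=0
t2.Δ0 y=0 u=0 v=1 x=1 clk=0 z=1 p=1 q=1 r=0
t2.Δ1 y=0 u=0 v=1 x=1 clk=1 z=1 p=1 q=1 r=0
t2.Δ2 y=1 u=0 v=1 x=1 clk=1 z=1 p=1 q=1 r=0
t2.Δ3 y=1 u=1 v=1 x=1 clk=1 z=1 p=1 q=1 r=1
t2.Δ4 y=1 u=1 v=1 x=1 clk=1 z=1 p=0 q=1 r=1
t2.Δ5 y=1 u=1 v=0 x=1 clk=1 z=1 p=0 q=1 r=1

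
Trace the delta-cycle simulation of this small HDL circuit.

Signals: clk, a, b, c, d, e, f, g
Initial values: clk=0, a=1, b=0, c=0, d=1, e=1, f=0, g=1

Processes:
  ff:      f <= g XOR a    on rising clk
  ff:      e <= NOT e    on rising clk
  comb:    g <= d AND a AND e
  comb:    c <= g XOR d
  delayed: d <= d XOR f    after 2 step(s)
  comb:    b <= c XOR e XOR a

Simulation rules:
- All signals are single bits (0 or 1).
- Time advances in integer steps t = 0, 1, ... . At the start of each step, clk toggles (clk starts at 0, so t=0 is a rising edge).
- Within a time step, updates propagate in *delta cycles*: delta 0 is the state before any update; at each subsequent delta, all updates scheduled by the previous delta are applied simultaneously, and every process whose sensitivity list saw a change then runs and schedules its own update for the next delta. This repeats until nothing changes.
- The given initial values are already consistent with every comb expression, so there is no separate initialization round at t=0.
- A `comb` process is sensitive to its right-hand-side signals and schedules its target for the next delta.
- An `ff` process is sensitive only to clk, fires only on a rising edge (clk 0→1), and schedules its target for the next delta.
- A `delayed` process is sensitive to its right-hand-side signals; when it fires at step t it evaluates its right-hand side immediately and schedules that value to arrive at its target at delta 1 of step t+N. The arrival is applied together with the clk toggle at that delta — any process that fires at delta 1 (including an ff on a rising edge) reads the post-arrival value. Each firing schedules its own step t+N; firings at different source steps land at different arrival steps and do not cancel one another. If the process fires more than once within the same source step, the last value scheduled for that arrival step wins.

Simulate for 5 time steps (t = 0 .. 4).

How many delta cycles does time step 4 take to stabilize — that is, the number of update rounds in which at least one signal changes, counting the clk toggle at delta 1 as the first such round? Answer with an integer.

4

[bits: f,a,b,clk,c,e,d,g]
t=0: Δ0=01000111 Δ1=01010111 Δ2=01010011 Δ3=01110010 Δ4=01111010 Δ5=01011010 | 5Δ
t=1: Δ0=01011010 Δ1=01001010 | 1Δ
t=2: Δ0=01001010 Δ1=01011010 Δ2=11011110 Δ3=11111111 Δ4=11110111 Δ5=11010111 | 5Δ
t=3: Δ0=11010111 Δ1=11000111 | 1Δ
t=4: Δ0=11000111 Δ1=11010101 Δ2=01011000 Δ3=01010000 Δ4=01110000 | 4Δ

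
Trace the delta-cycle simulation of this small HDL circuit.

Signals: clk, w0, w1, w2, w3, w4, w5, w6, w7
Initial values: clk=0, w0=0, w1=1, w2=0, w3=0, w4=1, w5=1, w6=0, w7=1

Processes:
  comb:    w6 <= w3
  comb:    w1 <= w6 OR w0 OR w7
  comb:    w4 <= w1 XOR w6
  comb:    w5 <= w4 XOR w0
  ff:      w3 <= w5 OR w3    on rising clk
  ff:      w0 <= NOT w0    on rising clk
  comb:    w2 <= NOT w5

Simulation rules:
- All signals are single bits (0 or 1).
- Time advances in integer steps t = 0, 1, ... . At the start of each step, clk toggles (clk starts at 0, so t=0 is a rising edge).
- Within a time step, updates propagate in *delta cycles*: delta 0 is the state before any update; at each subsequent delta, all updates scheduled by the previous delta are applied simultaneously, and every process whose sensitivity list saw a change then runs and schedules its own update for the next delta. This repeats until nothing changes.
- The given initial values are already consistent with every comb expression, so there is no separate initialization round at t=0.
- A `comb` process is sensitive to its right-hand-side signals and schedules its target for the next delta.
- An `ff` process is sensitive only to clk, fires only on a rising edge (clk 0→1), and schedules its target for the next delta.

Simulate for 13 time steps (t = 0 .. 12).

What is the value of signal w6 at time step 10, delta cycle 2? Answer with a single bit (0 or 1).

t0.Δ0 w3=0 w6=0 w4=1 w5=1 w1=1 w0=0 clk=0 w7=1 w2=0
t0.Δ1 w3=0 w6=0 w4=1 w5=1 w1=1 w0=0 clk=1 w7=1 w2=0
t0.Δ2 w3=1 w6=0 w4=1 w5=1 w1=1 w0=1 clk=1 w7=1 w2=0
t0.Δ3 w3=1 w6=1 w4=1 w5=0 w1=1 w0=1 clk=1 w7=1 w2=0
t0.Δ4 w3=1 w6=1 w4=0 w5=0 w1=1 w0=1 clk=1 w7=1 w2=1
t0.Δ5 w3=1 w6=1 w4=0 w5=1 w1=1 w0=1 clk=1 w7=1 w2=1
t0.Δ6 w3=1 w6=1 w4=0 w5=1 w1=1 w0=1 clk=1 w7=1 w2=0
t1.Δ0 w3=1 w6=1 w4=0 w5=1 w1=1 w0=1 clk=1 w7=1 w2=0
t1.Δ1 w3=1 w6=1 w4=0 w5=1 w1=1 w0=1 clk=0 w7=1 w2=0
t2.Δ0 w3=1 w6=1 w4=0 w5=1 w1=1 w0=1 clk=0 w7=1 w2=0
t2.Δ1 w3=1 w6=1 w4=0 w5=1 w1=1 w0=1 clk=1 w7=1 w2=0
t2.Δ2 w3=1 w6=1 w4=0 w5=1 w1=1 w0=0 clk=1 w7=1 w2=0
t2.Δ3 w3=1 w6=1 w4=0 w5=0 w1=1 w0=0 clk=1 w7=1 w2=0
t2.Δ4 w3=1 w6=1 w4=0 w5=0 w1=1 w0=0 clk=1 w7=1 w2=1
t3.Δ0 w3=1 w6=1 w4=0 w5=0 w1=1 w0=0 clk=1 w7=1 w2=1
t3.Δ1 w3=1 w6=1 w4=0 w5=0 w1=1 w0=0 clk=0 w7=1 w2=1
t4.Δ0 w3=1 w6=1 w4=0 w5=0 w1=1 w0=0 clk=0 w7=1 w2=1
t4.Δ1 w3=1 w6=1 w4=0 w5=0 w1=1 w0=0 clk=1 w7=1 w2=1
t4.Δ2 w3=1 w6=1 w4=0 w5=0 w1=1 w0=1 clk=1 w7=1 w2=1
t4.Δ3 w3=1 w6=1 w4=0 w5=1 w1=1 w0=1 clk=1 w7=1 w2=1
t4.Δ4 w3=1 w6=1 w4=0 w5=1 w1=1 w0=1 clk=1 w7=1 w2=0
t5.Δ0 w3=1 w6=1 w4=0 w5=1 w1=1 w0=1 clk=1 w7=1 w2=0
t5.Δ1 w3=1 w6=1 w4=0 w5=1 w1=1 w0=1 clk=0 w7=1 w2=0
t6.Δ0 w3=1 w6=1 w4=0 w5=1 w1=1 w0=1 clk=0 w7=1 w2=0
t6.Δ1 w3=1 w6=1 w4=0 w5=1 w1=1 w0=1 clk=1 w7=1 w2=0
t6.Δ2 w3=1 w6=1 w4=0 w5=1 w1=1 w0=0 clk=1 w7=1 w2=0
t6.Δ3 w3=1 w6=1 w4=0 w5=0 w1=1 w0=0 clk=1 w7=1 w2=0
t6.Δ4 w3=1 w6=1 w4=0 w5=0 w1=1 w0=0 clk=1 w7=1 w2=1
t7.Δ0 w3=1 w6=1 w4=0 w5=0 w1=1 w0=0 clk=1 w7=1 w2=1
t7.Δ1 w3=1 w6=1 w4=0 w5=0 w1=1 w0=0 clk=0 w7=1 w2=1
t8.Δ0 w3=1 w6=1 w4=0 w5=0 w1=1 w0=0 clk=0 w7=1 w2=1
t8.Δ1 w3=1 w6=1 w4=0 w5=0 w1=1 w0=0 clk=1 w7=1 w2=1
t8.Δ2 w3=1 w6=1 w4=0 w5=0 w1=1 w0=1 clk=1 w7=1 w2=1
t8.Δ3 w3=1 w6=1 w4=0 w5=1 w1=1 w0=1 clk=1 w7=1 w2=1
t8.Δ4 w3=1 w6=1 w4=0 w5=1 w1=1 w0=1 clk=1 w7=1 w2=0
t9.Δ0 w3=1 w6=1 w4=0 w5=1 w1=1 w0=1 clk=1 w7=1 w2=0
t9.Δ1 w3=1 w6=1 w4=0 w5=1 w1=1 w0=1 clk=0 w7=1 w2=0
t10.Δ0 w3=1 w6=1 w4=0 w5=1 w1=1 w0=1 clk=0 w7=1 w2=0
t10.Δ1 w3=1 w6=1 w4=0 w5=1 w1=1 w0=1 clk=1 w7=1 w2=0
t10.Δ2 w3=1 w6=1 w4=0 w5=1 w1=1 w0=0 clk=1 w7=1 w2=0
t10.Δ3 w3=1 w6=1 w4=0 w5=0 w1=1 w0=0 clk=1 w7=1 w2=0
t10.Δ4 w3=1 w6=1 w4=0 w5=0 w1=1 w0=0 clk=1 w7=1 w2=1
t11.Δ0 w3=1 w6=1 w4=0 w5=0 w1=1 w0=0 clk=1 w7=1 w2=1
t11.Δ1 w3=1 w6=1 w4=0 w5=0 w1=1 w0=0 clk=0 w7=1 w2=1
t12.Δ0 w3=1 w6=1 w4=0 w5=0 w1=1 w0=0 clk=0 w7=1 w2=1
t12.Δ1 w3=1 w6=1 w4=0 w5=0 w1=1 w0=0 clk=1 w7=1 w2=1
t12.Δ2 w3=1 w6=1 w4=0 w5=0 w1=1 w0=1 clk=1 w7=1 w2=1
t12.Δ3 w3=1 w6=1 w4=0 w5=1 w1=1 w0=1 clk=1 w7=1 w2=1
t12.Δ4 w3=1 w6=1 w4=0 w5=1 w1=1 w0=1 clk=1 w7=1 w2=0

1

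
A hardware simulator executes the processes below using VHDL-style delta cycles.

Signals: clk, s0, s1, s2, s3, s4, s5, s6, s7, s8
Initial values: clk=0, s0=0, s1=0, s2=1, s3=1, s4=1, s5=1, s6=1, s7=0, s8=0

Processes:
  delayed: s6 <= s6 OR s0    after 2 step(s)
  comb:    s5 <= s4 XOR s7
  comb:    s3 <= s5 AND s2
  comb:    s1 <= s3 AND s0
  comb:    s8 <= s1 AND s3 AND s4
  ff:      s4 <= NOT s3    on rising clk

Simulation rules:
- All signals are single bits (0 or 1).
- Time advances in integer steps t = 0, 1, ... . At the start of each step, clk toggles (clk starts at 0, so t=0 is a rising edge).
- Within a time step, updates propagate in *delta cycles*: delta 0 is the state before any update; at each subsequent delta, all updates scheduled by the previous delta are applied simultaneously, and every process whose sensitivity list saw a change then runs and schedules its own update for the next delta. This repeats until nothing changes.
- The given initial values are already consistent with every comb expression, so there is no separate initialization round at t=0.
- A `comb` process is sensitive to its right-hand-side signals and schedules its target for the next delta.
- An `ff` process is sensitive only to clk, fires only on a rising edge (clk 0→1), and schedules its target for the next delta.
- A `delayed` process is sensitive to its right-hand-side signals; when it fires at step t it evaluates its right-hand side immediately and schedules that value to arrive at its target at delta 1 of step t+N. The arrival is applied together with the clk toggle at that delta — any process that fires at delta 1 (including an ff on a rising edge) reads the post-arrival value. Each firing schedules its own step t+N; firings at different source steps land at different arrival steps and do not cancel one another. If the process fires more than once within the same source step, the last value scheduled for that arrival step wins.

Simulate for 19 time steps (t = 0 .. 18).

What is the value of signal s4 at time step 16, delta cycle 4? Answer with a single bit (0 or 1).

t=0 Δ0: s7=0 s3=1 s4=1 s2=1 s0=0 s1=0 s8=0 s6=1 s5=1 clk=0
  Δ1: clk:0→1
  Δ2: s4:1→0
  Δ3: s5:1→0
  Δ4: s3:1→0
  (4Δ to stable)
t=1 Δ0: s7=0 s3=0 s4=0 s2=1 s0=0 s1=0 s8=0 s6=1 s5=0 clk=1
  Δ1: clk:1→0
  (1Δ to stable)
t=2 Δ0: s7=0 s3=0 s4=0 s2=1 s0=0 s1=0 s8=0 s6=1 s5=0 clk=0
  Δ1: clk:0→1
  Δ2: s4:0→1
  Δ3: s5:0→1
  Δ4: s3:0→1
  (4Δ to stable)
t=3 Δ0: s7=0 s3=1 s4=1 s2=1 s0=0 s1=0 s8=0 s6=1 s5=1 clk=1
  Δ1: clk:1→0
  (1Δ to stable)
t=4 Δ0: s7=0 s3=1 s4=1 s2=1 s0=0 s1=0 s8=0 s6=1 s5=1 clk=0
  Δ1: clk:0→1
  Δ2: s4:1→0
  Δ3: s5:1→0
  Δ4: s3:1→0
  (4Δ to stable)
t=5 Δ0: s7=0 s3=0 s4=0 s2=1 s0=0 s1=0 s8=0 s6=1 s5=0 clk=1
  Δ1: clk:1→0
  (1Δ to stable)
t=6 Δ0: s7=0 s3=0 s4=0 s2=1 s0=0 s1=0 s8=0 s6=1 s5=0 clk=0
  Δ1: clk:0→1
  Δ2: s4:0→1
  Δ3: s5:0→1
  Δ4: s3:0→1
  (4Δ to stable)
t=7 Δ0: s7=0 s3=1 s4=1 s2=1 s0=0 s1=0 s8=0 s6=1 s5=1 clk=1
  Δ1: clk:1→0
  (1Δ to stable)
t=8 Δ0: s7=0 s3=1 s4=1 s2=1 s0=0 s1=0 s8=0 s6=1 s5=1 clk=0
  Δ1: clk:0→1
  Δ2: s4:1→0
  Δ3: s5:1→0
  Δ4: s3:1→0
  (4Δ to stable)
t=9 Δ0: s7=0 s3=0 s4=0 s2=1 s0=0 s1=0 s8=0 s6=1 s5=0 clk=1
  Δ1: clk:1→0
  (1Δ to stable)
t=10 Δ0: s7=0 s3=0 s4=0 s2=1 s0=0 s1=0 s8=0 s6=1 s5=0 clk=0
  Δ1: clk:0→1
  Δ2: s4:0→1
  Δ3: s5:0→1
  Δ4: s3:0→1
  (4Δ to stable)
t=11 Δ0: s7=0 s3=1 s4=1 s2=1 s0=0 s1=0 s8=0 s6=1 s5=1 clk=1
  Δ1: clk:1→0
  (1Δ to stable)
t=12 Δ0: s7=0 s3=1 s4=1 s2=1 s0=0 s1=0 s8=0 s6=1 s5=1 clk=0
  Δ1: clk:0→1
  Δ2: s4:1→0
  Δ3: s5:1→0
  Δ4: s3:1→0
  (4Δ to stable)
t=13 Δ0: s7=0 s3=0 s4=0 s2=1 s0=0 s1=0 s8=0 s6=1 s5=0 clk=1
  Δ1: clk:1→0
  (1Δ to stable)
t=14 Δ0: s7=0 s3=0 s4=0 s2=1 s0=0 s1=0 s8=0 s6=1 s5=0 clk=0
  Δ1: clk:0→1
  Δ2: s4:0→1
  Δ3: s5:0→1
  Δ4: s3:0→1
  (4Δ to stable)
t=15 Δ0: s7=0 s3=1 s4=1 s2=1 s0=0 s1=0 s8=0 s6=1 s5=1 clk=1
  Δ1: clk:1→0
  (1Δ to stable)
t=16 Δ0: s7=0 s3=1 s4=1 s2=1 s0=0 s1=0 s8=0 s6=1 s5=1 clk=0
  Δ1: clk:0→1
  Δ2: s4:1→0
  Δ3: s5:1→0
  Δ4: s3:1→0
  (4Δ to stable)
t=17 Δ0: s7=0 s3=0 s4=0 s2=1 s0=0 s1=0 s8=0 s6=1 s5=0 clk=1
  Δ1: clk:1→0
  (1Δ to stable)
t=18 Δ0: s7=0 s3=0 s4=0 s2=1 s0=0 s1=0 s8=0 s6=1 s5=0 clk=0
  Δ1: clk:0→1
  Δ2: s4:0→1
  Δ3: s5:0→1
  Δ4: s3:0→1
  (4Δ to stable)

0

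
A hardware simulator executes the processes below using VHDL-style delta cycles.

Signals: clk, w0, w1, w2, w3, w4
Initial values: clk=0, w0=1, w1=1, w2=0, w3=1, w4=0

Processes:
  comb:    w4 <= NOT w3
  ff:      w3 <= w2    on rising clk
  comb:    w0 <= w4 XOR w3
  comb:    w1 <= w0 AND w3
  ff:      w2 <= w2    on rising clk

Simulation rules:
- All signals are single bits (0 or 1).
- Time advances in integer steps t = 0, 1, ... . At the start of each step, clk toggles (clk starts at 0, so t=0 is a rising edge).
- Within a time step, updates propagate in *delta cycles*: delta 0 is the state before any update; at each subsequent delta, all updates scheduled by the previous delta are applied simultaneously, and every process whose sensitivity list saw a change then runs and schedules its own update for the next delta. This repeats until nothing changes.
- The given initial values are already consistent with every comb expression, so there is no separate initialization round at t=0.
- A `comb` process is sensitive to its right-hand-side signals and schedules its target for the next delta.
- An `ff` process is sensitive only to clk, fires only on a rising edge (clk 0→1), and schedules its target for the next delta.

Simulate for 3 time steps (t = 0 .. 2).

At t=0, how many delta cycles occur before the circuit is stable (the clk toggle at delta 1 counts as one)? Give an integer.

t=0 Δ0: w0=1 w4=0 clk=0 w2=0 w1=1 w3=1
  Δ1: clk:0→1
  Δ2: w3:1→0
  Δ3: w0:1→0, w4:0→1, w1:1→0
  Δ4: w0:0→1
  (4Δ to stable)
t=1 Δ0: w0=1 w4=1 clk=1 w2=0 w1=0 w3=0
  Δ1: clk:1→0
  (1Δ to stable)
t=2 Δ0: w0=1 w4=1 clk=0 w2=0 w1=0 w3=0
  Δ1: clk:0→1
  (1Δ to stable)

4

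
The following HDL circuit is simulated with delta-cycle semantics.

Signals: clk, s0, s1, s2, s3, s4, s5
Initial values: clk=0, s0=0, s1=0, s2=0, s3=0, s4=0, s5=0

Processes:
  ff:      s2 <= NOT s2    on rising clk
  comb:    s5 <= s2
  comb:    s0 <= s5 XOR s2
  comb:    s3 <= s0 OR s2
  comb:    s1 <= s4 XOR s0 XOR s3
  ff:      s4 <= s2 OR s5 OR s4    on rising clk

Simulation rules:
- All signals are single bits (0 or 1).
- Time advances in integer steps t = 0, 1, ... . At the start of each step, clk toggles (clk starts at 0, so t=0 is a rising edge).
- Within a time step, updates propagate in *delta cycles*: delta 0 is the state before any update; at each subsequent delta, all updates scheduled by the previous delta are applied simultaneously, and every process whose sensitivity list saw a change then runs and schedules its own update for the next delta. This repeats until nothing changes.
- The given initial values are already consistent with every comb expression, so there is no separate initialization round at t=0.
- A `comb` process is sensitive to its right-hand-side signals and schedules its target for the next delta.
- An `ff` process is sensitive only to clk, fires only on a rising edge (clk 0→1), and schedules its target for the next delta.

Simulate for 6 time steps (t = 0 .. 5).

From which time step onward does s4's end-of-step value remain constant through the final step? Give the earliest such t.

2

[bits: s1,s5,s0,s4,s3,clk,s2]
t=0: Δ0=0000000 Δ1=0000010 Δ2=0000011 Δ3=0110111 Δ4=0100111 Δ5=1100111 | 5Δ
t=1: Δ0=1100111 Δ1=1100101 | 1Δ
t=2: Δ0=1100101 Δ1=1100111 Δ2=1101110 Δ3=0011010 Δ4=0001110 Δ5=0001010 Δ6=1001010 | 6Δ
t=3: Δ0=1001010 Δ1=1001000 | 1Δ
t=4: Δ0=1001000 Δ1=1001010 Δ2=1001011 Δ3=1111111 Δ4=1101111 Δ5=0101111 | 5Δ
t=5: Δ0=0101111 Δ1=0101101 | 1Δ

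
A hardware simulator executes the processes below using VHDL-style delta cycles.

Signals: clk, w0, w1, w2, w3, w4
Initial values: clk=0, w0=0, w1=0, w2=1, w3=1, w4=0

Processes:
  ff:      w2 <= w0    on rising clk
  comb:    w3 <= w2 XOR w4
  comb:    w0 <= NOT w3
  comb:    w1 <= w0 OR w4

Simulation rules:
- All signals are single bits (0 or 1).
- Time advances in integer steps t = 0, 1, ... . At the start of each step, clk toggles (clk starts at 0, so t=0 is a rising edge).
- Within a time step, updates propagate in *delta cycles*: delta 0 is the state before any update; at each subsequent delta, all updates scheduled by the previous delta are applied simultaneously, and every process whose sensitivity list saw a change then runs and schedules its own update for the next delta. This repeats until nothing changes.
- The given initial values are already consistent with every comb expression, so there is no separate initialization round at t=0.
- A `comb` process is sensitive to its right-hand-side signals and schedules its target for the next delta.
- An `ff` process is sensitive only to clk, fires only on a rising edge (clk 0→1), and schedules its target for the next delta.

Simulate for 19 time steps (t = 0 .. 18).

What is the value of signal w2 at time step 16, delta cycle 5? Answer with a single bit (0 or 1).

[bits: w4,w2,w3,w0,clk,w1]
t=0: Δ0=011000 Δ1=011010 Δ2=001010 Δ3=000010 Δ4=000110 Δ5=000111 | 5Δ
t=1: Δ0=000111 Δ1=000101 | 1Δ
t=2: Δ0=000101 Δ1=000111 Δ2=010111 Δ3=011111 Δ4=011011 Δ5=011010 | 5Δ
t=3: Δ0=011010 Δ1=011000 | 1Δ
t=4: Δ0=011000 Δ1=011010 Δ2=001010 Δ3=000010 Δ4=000110 Δ5=000111 | 5Δ
t=5: Δ0=000111 Δ1=000101 | 1Δ
t=6: Δ0=000101 Δ1=000111 Δ2=010111 Δ3=011111 Δ4=011011 Δ5=011010 | 5Δ
t=7: Δ0=011010 Δ1=011000 | 1Δ
t=8: Δ0=011000 Δ1=011010 Δ2=001010 Δ3=000010 Δ4=000110 Δ5=000111 | 5Δ
t=9: Δ0=000111 Δ1=000101 | 1Δ
t=10: Δ0=000101 Δ1=000111 Δ2=010111 Δ3=011111 Δ4=011011 Δ5=011010 | 5Δ
t=11: Δ0=011010 Δ1=011000 | 1Δ
t=12: Δ0=011000 Δ1=011010 Δ2=001010 Δ3=000010 Δ4=000110 Δ5=000111 | 5Δ
t=13: Δ0=000111 Δ1=000101 | 1Δ
t=14: Δ0=000101 Δ1=000111 Δ2=010111 Δ3=011111 Δ4=011011 Δ5=011010 | 5Δ
t=15: Δ0=011010 Δ1=011000 | 1Δ
t=16: Δ0=011000 Δ1=011010 Δ2=001010 Δ3=000010 Δ4=000110 Δ5=000111 | 5Δ
t=17: Δ0=000111 Δ1=000101 | 1Δ
t=18: Δ0=000101 Δ1=000111 Δ2=010111 Δ3=011111 Δ4=011011 Δ5=011010 | 5Δ

0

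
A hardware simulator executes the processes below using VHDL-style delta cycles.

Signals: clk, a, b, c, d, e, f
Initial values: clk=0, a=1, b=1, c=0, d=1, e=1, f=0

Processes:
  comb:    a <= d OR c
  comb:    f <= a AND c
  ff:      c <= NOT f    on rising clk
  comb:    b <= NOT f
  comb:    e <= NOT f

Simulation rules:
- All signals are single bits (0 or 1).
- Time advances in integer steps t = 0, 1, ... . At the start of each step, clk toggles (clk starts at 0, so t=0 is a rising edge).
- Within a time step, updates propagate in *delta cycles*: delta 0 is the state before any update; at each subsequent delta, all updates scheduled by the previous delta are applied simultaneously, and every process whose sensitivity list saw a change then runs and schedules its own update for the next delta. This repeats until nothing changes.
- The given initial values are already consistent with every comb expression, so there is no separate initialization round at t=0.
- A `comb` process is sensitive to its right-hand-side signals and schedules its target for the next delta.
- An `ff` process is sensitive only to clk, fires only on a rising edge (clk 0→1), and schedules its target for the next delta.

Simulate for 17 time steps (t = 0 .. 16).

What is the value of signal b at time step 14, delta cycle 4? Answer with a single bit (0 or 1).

1

t0.Δ0 d=1 e=1 b=1 a=1 c=0 clk=0 f=0
t0.Δ1 d=1 e=1 b=1 a=1 c=0 clk=1 f=0
t0.Δ2 d=1 e=1 b=1 a=1 c=1 clk=1 f=0
t0.Δ3 d=1 e=1 b=1 a=1 c=1 clk=1 f=1
t0.Δ4 d=1 e=0 b=0 a=1 c=1 clk=1 f=1
t1.Δ0 d=1 e=0 b=0 a=1 c=1 clk=1 f=1
t1.Δ1 d=1 e=0 b=0 a=1 c=1 clk=0 f=1
t2.Δ0 d=1 e=0 b=0 a=1 c=1 clk=0 f=1
t2.Δ1 d=1 e=0 b=0 a=1 c=1 clk=1 f=1
t2.Δ2 d=1 e=0 b=0 a=1 c=0 clk=1 f=1
t2.Δ3 d=1 e=0 b=0 a=1 c=0 clk=1 f=0
t2.Δ4 d=1 e=1 b=1 a=1 c=0 clk=1 f=0
t3.Δ0 d=1 e=1 b=1 a=1 c=0 clk=1 f=0
t3.Δ1 d=1 e=1 b=1 a=1 c=0 clk=0 f=0
t4.Δ0 d=1 e=1 b=1 a=1 c=0 clk=0 f=0
t4.Δ1 d=1 e=1 b=1 a=1 c=0 clk=1 f=0
t4.Δ2 d=1 e=1 b=1 a=1 c=1 clk=1 f=0
t4.Δ3 d=1 e=1 b=1 a=1 c=1 clk=1 f=1
t4.Δ4 d=1 e=0 b=0 a=1 c=1 clk=1 f=1
t5.Δ0 d=1 e=0 b=0 a=1 c=1 clk=1 f=1
t5.Δ1 d=1 e=0 b=0 a=1 c=1 clk=0 f=1
t6.Δ0 d=1 e=0 b=0 a=1 c=1 clk=0 f=1
t6.Δ1 d=1 e=0 b=0 a=1 c=1 clk=1 f=1
t6.Δ2 d=1 e=0 b=0 a=1 c=0 clk=1 f=1
t6.Δ3 d=1 e=0 b=0 a=1 c=0 clk=1 f=0
t6.Δ4 d=1 e=1 b=1 a=1 c=0 clk=1 f=0
t7.Δ0 d=1 e=1 b=1 a=1 c=0 clk=1 f=0
t7.Δ1 d=1 e=1 b=1 a=1 c=0 clk=0 f=0
t8.Δ0 d=1 e=1 b=1 a=1 c=0 clk=0 f=0
t8.Δ1 d=1 e=1 b=1 a=1 c=0 clk=1 f=0
t8.Δ2 d=1 e=1 b=1 a=1 c=1 clk=1 f=0
t8.Δ3 d=1 e=1 b=1 a=1 c=1 clk=1 f=1
t8.Δ4 d=1 e=0 b=0 a=1 c=1 clk=1 f=1
t9.Δ0 d=1 e=0 b=0 a=1 c=1 clk=1 f=1
t9.Δ1 d=1 e=0 b=0 a=1 c=1 clk=0 f=1
t10.Δ0 d=1 e=0 b=0 a=1 c=1 clk=0 f=1
t10.Δ1 d=1 e=0 b=0 a=1 c=1 clk=1 f=1
t10.Δ2 d=1 e=0 b=0 a=1 c=0 clk=1 f=1
t10.Δ3 d=1 e=0 b=0 a=1 c=0 clk=1 f=0
t10.Δ4 d=1 e=1 b=1 a=1 c=0 clk=1 f=0
t11.Δ0 d=1 e=1 b=1 a=1 c=0 clk=1 f=0
t11.Δ1 d=1 e=1 b=1 a=1 c=0 clk=0 f=0
t12.Δ0 d=1 e=1 b=1 a=1 c=0 clk=0 f=0
t12.Δ1 d=1 e=1 b=1 a=1 c=0 clk=1 f=0
t12.Δ2 d=1 e=1 b=1 a=1 c=1 clk=1 f=0
t12.Δ3 d=1 e=1 b=1 a=1 c=1 clk=1 f=1
t12.Δ4 d=1 e=0 b=0 a=1 c=1 clk=1 f=1
t13.Δ0 d=1 e=0 b=0 a=1 c=1 clk=1 f=1
t13.Δ1 d=1 e=0 b=0 a=1 c=1 clk=0 f=1
t14.Δ0 d=1 e=0 b=0 a=1 c=1 clk=0 f=1
t14.Δ1 d=1 e=0 b=0 a=1 c=1 clk=1 f=1
t14.Δ2 d=1 e=0 b=0 a=1 c=0 clk=1 f=1
t14.Δ3 d=1 e=0 b=0 a=1 c=0 clk=1 f=0
t14.Δ4 d=1 e=1 b=1 a=1 c=0 clk=1 f=0
t15.Δ0 d=1 e=1 b=1 a=1 c=0 clk=1 f=0
t15.Δ1 d=1 e=1 b=1 a=1 c=0 clk=0 f=0
t16.Δ0 d=1 e=1 b=1 a=1 c=0 clk=0 f=0
t16.Δ1 d=1 e=1 b=1 a=1 c=0 clk=1 f=0
t16.Δ2 d=1 e=1 b=1 a=1 c=1 clk=1 f=0
t16.Δ3 d=1 e=1 b=1 a=1 c=1 clk=1 f=1
t16.Δ4 d=1 e=0 b=0 a=1 c=1 clk=1 f=1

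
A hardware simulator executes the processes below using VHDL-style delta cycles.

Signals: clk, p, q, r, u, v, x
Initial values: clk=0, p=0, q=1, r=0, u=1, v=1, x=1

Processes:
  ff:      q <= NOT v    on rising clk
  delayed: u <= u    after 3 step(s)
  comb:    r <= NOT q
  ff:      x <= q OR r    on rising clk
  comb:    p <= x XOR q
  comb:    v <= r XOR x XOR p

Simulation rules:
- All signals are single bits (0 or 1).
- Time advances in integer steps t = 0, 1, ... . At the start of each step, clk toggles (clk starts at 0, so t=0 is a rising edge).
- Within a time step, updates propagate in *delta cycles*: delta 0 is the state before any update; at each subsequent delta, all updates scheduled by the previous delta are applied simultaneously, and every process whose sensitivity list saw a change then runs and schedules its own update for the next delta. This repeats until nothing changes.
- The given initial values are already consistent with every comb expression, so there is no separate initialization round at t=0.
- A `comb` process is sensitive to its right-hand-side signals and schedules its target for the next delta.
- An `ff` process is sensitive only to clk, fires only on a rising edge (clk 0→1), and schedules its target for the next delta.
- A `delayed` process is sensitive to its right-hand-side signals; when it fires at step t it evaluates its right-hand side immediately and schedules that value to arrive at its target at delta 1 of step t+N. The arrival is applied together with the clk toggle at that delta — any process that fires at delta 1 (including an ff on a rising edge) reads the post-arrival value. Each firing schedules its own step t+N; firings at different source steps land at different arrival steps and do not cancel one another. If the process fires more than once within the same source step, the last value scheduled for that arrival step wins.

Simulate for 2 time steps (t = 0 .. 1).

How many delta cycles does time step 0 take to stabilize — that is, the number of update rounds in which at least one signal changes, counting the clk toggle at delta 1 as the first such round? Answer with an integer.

t0.Δ0 clk=0 u=1 v=1 r=0 p=0 q=1 x=1
t0.Δ1 clk=1 u=1 v=1 r=0 p=0 q=1 x=1
t0.Δ2 clk=1 u=1 v=1 r=0 p=0 q=0 x=1
t0.Δ3 clk=1 u=1 v=1 r=1 p=1 q=0 x=1
t1.Δ0 clk=1 u=1 v=1 r=1 p=1 q=0 x=1
t1.Δ1 clk=0 u=1 v=1 r=1 p=1 q=0 x=1

3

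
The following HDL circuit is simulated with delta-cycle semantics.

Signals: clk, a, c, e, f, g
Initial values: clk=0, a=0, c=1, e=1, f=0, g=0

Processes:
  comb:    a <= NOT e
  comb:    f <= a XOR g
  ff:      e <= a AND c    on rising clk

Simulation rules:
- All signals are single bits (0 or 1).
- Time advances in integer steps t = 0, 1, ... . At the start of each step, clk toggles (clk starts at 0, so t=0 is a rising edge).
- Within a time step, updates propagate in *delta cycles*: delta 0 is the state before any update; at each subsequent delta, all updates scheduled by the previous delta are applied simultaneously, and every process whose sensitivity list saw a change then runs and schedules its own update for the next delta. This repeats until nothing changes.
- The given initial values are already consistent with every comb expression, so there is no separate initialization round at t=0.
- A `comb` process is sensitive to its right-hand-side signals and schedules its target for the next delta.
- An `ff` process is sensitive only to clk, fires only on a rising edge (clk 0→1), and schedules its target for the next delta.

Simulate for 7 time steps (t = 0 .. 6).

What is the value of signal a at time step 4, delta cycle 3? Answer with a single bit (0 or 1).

1

t0.Δ0 c=1 a=0 e=1 clk=0 f=0 g=0
t0.Δ1 c=1 a=0 e=1 clk=1 f=0 g=0
t0.Δ2 c=1 a=0 e=0 clk=1 f=0 g=0
t0.Δ3 c=1 a=1 e=0 clk=1 f=0 g=0
t0.Δ4 c=1 a=1 e=0 clk=1 f=1 g=0
t1.Δ0 c=1 a=1 e=0 clk=1 f=1 g=0
t1.Δ1 c=1 a=1 e=0 clk=0 f=1 g=0
t2.Δ0 c=1 a=1 e=0 clk=0 f=1 g=0
t2.Δ1 c=1 a=1 e=0 clk=1 f=1 g=0
t2.Δ2 c=1 a=1 e=1 clk=1 f=1 g=0
t2.Δ3 c=1 a=0 e=1 clk=1 f=1 g=0
t2.Δ4 c=1 a=0 e=1 clk=1 f=0 g=0
t3.Δ0 c=1 a=0 e=1 clk=1 f=0 g=0
t3.Δ1 c=1 a=0 e=1 clk=0 f=0 g=0
t4.Δ0 c=1 a=0 e=1 clk=0 f=0 g=0
t4.Δ1 c=1 a=0 e=1 clk=1 f=0 g=0
t4.Δ2 c=1 a=0 e=0 clk=1 f=0 g=0
t4.Δ3 c=1 a=1 e=0 clk=1 f=0 g=0
t4.Δ4 c=1 a=1 e=0 clk=1 f=1 g=0
t5.Δ0 c=1 a=1 e=0 clk=1 f=1 g=0
t5.Δ1 c=1 a=1 e=0 clk=0 f=1 g=0
t6.Δ0 c=1 a=1 e=0 clk=0 f=1 g=0
t6.Δ1 c=1 a=1 e=0 clk=1 f=1 g=0
t6.Δ2 c=1 a=1 e=1 clk=1 f=1 g=0
t6.Δ3 c=1 a=0 e=1 clk=1 f=1 g=0
t6.Δ4 c=1 a=0 e=1 clk=1 f=0 g=0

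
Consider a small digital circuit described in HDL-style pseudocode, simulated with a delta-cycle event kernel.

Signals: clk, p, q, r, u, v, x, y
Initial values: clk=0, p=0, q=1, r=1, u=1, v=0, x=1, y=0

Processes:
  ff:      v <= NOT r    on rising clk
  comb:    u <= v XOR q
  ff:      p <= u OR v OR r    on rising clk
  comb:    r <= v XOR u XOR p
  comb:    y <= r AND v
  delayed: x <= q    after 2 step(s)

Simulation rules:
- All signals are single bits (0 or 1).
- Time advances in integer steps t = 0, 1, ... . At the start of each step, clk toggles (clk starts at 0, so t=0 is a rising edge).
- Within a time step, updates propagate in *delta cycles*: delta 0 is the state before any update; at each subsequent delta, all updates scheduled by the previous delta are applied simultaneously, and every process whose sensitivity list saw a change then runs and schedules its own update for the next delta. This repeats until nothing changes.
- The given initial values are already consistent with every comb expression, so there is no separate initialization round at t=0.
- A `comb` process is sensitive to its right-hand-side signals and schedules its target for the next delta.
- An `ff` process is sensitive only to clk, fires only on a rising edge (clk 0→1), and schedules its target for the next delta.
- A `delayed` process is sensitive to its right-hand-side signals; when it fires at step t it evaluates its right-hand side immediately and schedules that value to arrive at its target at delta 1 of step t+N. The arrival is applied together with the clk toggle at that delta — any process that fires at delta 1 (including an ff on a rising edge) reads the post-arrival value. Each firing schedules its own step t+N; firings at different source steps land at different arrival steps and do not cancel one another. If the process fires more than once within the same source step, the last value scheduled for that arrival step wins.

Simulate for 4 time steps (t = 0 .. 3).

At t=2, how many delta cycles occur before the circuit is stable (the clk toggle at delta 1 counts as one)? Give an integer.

[bits: r,x,clk,q,y,p,v,u]
t=0: Δ0=11010001 Δ1=11110001 Δ2=11110101 Δ3=01110101 | 3Δ
t=1: Δ0=01110101 Δ1=01010101 | 1Δ
t=2: Δ0=01010101 Δ1=01110101 Δ2=01110111 Δ3=11110110 Δ4=01111110 Δ5=01110110 | 5Δ
t=3: Δ0=01110110 Δ1=01010110 | 1Δ

5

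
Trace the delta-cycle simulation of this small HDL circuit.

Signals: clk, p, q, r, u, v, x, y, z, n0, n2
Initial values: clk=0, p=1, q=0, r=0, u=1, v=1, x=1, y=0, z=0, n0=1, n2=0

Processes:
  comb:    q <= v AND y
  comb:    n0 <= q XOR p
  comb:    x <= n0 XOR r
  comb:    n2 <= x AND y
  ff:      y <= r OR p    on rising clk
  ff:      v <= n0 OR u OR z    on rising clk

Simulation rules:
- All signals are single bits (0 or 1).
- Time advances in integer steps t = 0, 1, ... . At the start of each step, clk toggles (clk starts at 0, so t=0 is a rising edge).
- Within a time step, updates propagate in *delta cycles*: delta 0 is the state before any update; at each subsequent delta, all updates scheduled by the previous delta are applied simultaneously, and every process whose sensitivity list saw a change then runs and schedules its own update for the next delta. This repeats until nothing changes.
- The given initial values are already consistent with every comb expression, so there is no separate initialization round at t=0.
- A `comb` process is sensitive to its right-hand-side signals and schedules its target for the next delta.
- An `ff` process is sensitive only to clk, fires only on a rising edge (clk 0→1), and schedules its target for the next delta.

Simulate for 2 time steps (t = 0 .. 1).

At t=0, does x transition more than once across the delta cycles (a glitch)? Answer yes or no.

no

t=0 Δ0: n0=1 x=1 y=0 p=1 z=0 r=0 v=1 n2=0 clk=0 q=0 u=1
  Δ1: clk:0→1
  Δ2: y:0→1
  Δ3: n2:0→1, q:0→1
  Δ4: n0:1→0
  Δ5: x:1→0
  Δ6: n2:1→0
  (6Δ to stable)
t=1 Δ0: n0=0 x=0 y=1 p=1 z=0 r=0 v=1 n2=0 clk=1 q=1 u=1
  Δ1: clk:1→0
  (1Δ to stable)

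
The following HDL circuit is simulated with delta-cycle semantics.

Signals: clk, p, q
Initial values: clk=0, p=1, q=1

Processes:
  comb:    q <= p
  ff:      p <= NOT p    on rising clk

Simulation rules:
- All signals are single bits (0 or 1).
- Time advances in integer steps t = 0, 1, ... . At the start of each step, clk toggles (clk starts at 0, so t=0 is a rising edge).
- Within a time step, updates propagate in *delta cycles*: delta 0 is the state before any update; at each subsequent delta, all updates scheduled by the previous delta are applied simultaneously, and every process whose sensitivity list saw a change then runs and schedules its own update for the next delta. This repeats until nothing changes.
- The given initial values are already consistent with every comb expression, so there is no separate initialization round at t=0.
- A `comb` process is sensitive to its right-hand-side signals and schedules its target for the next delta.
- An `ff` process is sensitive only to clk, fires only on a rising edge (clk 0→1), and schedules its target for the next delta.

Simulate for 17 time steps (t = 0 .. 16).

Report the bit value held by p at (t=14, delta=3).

1

[bits: q,clk,p]
t=0: Δ0=101 Δ1=111 Δ2=110 Δ3=010 | 3Δ
t=1: Δ0=010 Δ1=000 | 1Δ
t=2: Δ0=000 Δ1=010 Δ2=011 Δ3=111 | 3Δ
t=3: Δ0=111 Δ1=101 | 1Δ
t=4: Δ0=101 Δ1=111 Δ2=110 Δ3=010 | 3Δ
t=5: Δ0=010 Δ1=000 | 1Δ
t=6: Δ0=000 Δ1=010 Δ2=011 Δ3=111 | 3Δ
t=7: Δ0=111 Δ1=101 | 1Δ
t=8: Δ0=101 Δ1=111 Δ2=110 Δ3=010 | 3Δ
t=9: Δ0=010 Δ1=000 | 1Δ
t=10: Δ0=000 Δ1=010 Δ2=011 Δ3=111 | 3Δ
t=11: Δ0=111 Δ1=101 | 1Δ
t=12: Δ0=101 Δ1=111 Δ2=110 Δ3=010 | 3Δ
t=13: Δ0=010 Δ1=000 | 1Δ
t=14: Δ0=000 Δ1=010 Δ2=011 Δ3=111 | 3Δ
t=15: Δ0=111 Δ1=101 | 1Δ
t=16: Δ0=101 Δ1=111 Δ2=110 Δ3=010 | 3Δ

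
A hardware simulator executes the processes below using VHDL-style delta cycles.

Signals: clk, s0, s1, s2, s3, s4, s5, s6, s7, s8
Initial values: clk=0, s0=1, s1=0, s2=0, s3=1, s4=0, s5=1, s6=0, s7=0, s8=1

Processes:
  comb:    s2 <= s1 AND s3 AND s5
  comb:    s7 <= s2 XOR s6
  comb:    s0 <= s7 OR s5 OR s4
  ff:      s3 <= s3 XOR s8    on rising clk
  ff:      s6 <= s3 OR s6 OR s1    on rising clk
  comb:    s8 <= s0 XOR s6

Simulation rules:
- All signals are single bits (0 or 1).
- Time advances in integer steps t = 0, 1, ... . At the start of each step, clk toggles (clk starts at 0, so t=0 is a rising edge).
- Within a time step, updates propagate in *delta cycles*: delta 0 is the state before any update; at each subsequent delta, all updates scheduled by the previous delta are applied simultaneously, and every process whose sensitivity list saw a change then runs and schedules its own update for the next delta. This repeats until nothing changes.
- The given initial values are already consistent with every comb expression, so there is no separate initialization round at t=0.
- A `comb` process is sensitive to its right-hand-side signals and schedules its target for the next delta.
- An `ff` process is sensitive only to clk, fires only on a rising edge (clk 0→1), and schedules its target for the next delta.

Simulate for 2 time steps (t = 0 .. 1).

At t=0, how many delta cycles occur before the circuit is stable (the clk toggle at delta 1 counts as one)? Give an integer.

[bits: s5,s0,clk,s7,s3,s6,s2,s8,s1,s4]
t=0: Δ0=1100100100 Δ1=1110100100 Δ2=1110010100 Δ3=1111010000 | 3Δ
t=1: Δ0=1111010000 Δ1=1101010000 | 1Δ

3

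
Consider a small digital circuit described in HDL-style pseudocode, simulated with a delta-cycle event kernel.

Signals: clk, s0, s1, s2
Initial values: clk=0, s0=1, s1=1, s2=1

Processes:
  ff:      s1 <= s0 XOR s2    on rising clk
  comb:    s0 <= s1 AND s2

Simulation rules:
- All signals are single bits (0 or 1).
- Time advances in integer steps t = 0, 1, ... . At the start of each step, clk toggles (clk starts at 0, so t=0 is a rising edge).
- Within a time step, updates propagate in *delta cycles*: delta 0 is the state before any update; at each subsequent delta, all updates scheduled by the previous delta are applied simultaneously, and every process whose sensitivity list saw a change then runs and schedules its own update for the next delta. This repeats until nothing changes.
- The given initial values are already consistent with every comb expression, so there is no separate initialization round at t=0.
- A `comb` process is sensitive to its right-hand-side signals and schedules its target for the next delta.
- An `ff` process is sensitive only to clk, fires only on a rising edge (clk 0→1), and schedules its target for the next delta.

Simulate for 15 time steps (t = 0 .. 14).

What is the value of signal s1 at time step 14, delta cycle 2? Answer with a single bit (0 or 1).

[bits: s1,s0,s2,clk]
t=0: Δ0=1110 Δ1=1111 Δ2=0111 Δ3=0011 | 3Δ
t=1: Δ0=0011 Δ1=0010 | 1Δ
t=2: Δ0=0010 Δ1=0011 Δ2=1011 Δ3=1111 | 3Δ
t=3: Δ0=1111 Δ1=1110 | 1Δ
t=4: Δ0=1110 Δ1=1111 Δ2=0111 Δ3=0011 | 3Δ
t=5: Δ0=0011 Δ1=0010 | 1Δ
t=6: Δ0=0010 Δ1=0011 Δ2=1011 Δ3=1111 | 3Δ
t=7: Δ0=1111 Δ1=1110 | 1Δ
t=8: Δ0=1110 Δ1=1111 Δ2=0111 Δ3=0011 | 3Δ
t=9: Δ0=0011 Δ1=0010 | 1Δ
t=10: Δ0=0010 Δ1=0011 Δ2=1011 Δ3=1111 | 3Δ
t=11: Δ0=1111 Δ1=1110 | 1Δ
t=12: Δ0=1110 Δ1=1111 Δ2=0111 Δ3=0011 | 3Δ
t=13: Δ0=0011 Δ1=0010 | 1Δ
t=14: Δ0=0010 Δ1=0011 Δ2=1011 Δ3=1111 | 3Δ

1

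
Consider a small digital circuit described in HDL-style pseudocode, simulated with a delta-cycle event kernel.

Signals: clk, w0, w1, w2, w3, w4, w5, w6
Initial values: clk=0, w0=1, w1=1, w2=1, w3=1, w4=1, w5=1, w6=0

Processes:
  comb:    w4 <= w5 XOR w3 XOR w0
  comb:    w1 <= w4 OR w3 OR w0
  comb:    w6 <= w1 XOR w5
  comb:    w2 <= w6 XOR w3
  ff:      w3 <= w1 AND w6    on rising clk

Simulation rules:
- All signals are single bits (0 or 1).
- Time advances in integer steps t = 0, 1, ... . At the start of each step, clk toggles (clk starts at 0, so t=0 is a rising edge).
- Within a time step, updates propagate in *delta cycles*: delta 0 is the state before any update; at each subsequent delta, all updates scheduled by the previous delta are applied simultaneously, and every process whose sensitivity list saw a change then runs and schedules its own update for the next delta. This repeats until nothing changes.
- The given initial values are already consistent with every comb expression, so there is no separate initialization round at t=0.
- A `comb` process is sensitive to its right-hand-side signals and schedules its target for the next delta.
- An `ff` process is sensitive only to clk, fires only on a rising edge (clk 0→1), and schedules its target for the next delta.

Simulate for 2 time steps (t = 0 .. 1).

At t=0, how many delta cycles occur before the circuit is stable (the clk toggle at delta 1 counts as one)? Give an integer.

3

t0.Δ0 w0=1 w2=1 w6=0 w1=1 w5=1 w4=1 w3=1 clk=0
t0.Δ1 w0=1 w2=1 w6=0 w1=1 w5=1 w4=1 w3=1 clk=1
t0.Δ2 w0=1 w2=1 w6=0 w1=1 w5=1 w4=1 w3=0 clk=1
t0.Δ3 w0=1 w2=0 w6=0 w1=1 w5=1 w4=0 w3=0 clk=1
t1.Δ0 w0=1 w2=0 w6=0 w1=1 w5=1 w4=0 w3=0 clk=1
t1.Δ1 w0=1 w2=0 w6=0 w1=1 w5=1 w4=0 w3=0 clk=0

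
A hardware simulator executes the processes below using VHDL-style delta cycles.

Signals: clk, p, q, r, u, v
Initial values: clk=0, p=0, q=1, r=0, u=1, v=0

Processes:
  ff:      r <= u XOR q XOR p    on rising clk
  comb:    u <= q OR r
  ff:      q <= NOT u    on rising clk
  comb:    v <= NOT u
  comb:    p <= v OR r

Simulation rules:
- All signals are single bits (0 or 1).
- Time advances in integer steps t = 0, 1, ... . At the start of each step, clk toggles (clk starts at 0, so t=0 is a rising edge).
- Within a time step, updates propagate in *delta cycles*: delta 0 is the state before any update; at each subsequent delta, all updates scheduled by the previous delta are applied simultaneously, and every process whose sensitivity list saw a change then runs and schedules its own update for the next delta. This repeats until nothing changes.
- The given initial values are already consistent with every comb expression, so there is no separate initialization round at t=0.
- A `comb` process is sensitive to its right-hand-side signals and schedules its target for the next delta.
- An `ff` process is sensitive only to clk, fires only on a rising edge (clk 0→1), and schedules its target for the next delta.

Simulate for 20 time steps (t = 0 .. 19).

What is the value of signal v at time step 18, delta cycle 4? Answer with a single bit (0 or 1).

1

t0.Δ0 p=0 q=1 v=0 r=0 u=1 clk=0
t0.Δ1 p=0 q=1 v=0 r=0 u=1 clk=1
t0.Δ2 p=0 q=0 v=0 r=0 u=1 clk=1
t0.Δ3 p=0 q=0 v=0 r=0 u=0 clk=1
t0.Δ4 p=0 q=0 v=1 r=0 u=0 clk=1
t0.Δ5 p=1 q=0 v=1 r=0 u=0 clk=1
t1.Δ0 p=1 q=0 v=1 r=0 u=0 clk=1
t1.Δ1 p=1 q=0 v=1 r=0 u=0 clk=0
t2.Δ0 p=1 q=0 v=1 r=0 u=0 clk=0
t2.Δ1 p=1 q=0 v=1 r=0 u=0 clk=1
t2.Δ2 p=1 q=1 v=1 r=1 u=0 clk=1
t2.Δ3 p=1 q=1 v=1 r=1 u=1 clk=1
t2.Δ4 p=1 q=1 v=0 r=1 u=1 clk=1
t3.Δ0 p=1 q=1 v=0 r=1 u=1 clk=1
t3.Δ1 p=1 q=1 v=0 r=1 u=1 clk=0
t4.Δ0 p=1 q=1 v=0 r=1 u=1 clk=0
t4.Δ1 p=1 q=1 v=0 r=1 u=1 clk=1
t4.Δ2 p=1 q=0 v=0 r=1 u=1 clk=1
t5.Δ0 p=1 q=0 v=0 r=1 u=1 clk=1
t5.Δ1 p=1 q=0 v=0 r=1 u=1 clk=0
t6.Δ0 p=1 q=0 v=0 r=1 u=1 clk=0
t6.Δ1 p=1 q=0 v=0 r=1 u=1 clk=1
t6.Δ2 p=1 q=0 v=0 r=0 u=1 clk=1
t6.Δ3 p=0 q=0 v=0 r=0 u=0 clk=1
t6.Δ4 p=0 q=0 v=1 r=0 u=0 clk=1
t6.Δ5 p=1 q=0 v=1 r=0 u=0 clk=1
t7.Δ0 p=1 q=0 v=1 r=0 u=0 clk=1
t7.Δ1 p=1 q=0 v=1 r=0 u=0 clk=0
t8.Δ0 p=1 q=0 v=1 r=0 u=0 clk=0
t8.Δ1 p=1 q=0 v=1 r=0 u=0 clk=1
t8.Δ2 p=1 q=1 v=1 r=1 u=0 clk=1
t8.Δ3 p=1 q=1 v=1 r=1 u=1 clk=1
t8.Δ4 p=1 q=1 v=0 r=1 u=1 clk=1
t9.Δ0 p=1 q=1 v=0 r=1 u=1 clk=1
t9.Δ1 p=1 q=1 v=0 r=1 u=1 clk=0
t10.Δ0 p=1 q=1 v=0 r=1 u=1 clk=0
t10.Δ1 p=1 q=1 v=0 r=1 u=1 clk=1
t10.Δ2 p=1 q=0 v=0 r=1 u=1 clk=1
t11.Δ0 p=1 q=0 v=0 r=1 u=1 clk=1
t11.Δ1 p=1 q=0 v=0 r=1 u=1 clk=0
t12.Δ0 p=1 q=0 v=0 r=1 u=1 clk=0
t12.Δ1 p=1 q=0 v=0 r=1 u=1 clk=1
t12.Δ2 p=1 q=0 v=0 r=0 u=1 clk=1
t12.Δ3 p=0 q=0 v=0 r=0 u=0 clk=1
t12.Δ4 p=0 q=0 v=1 r=0 u=0 clk=1
t12.Δ5 p=1 q=0 v=1 r=0 u=0 clk=1
t13.Δ0 p=1 q=0 v=1 r=0 u=0 clk=1
t13.Δ1 p=1 q=0 v=1 r=0 u=0 clk=0
t14.Δ0 p=1 q=0 v=1 r=0 u=0 clk=0
t14.Δ1 p=1 q=0 v=1 r=0 u=0 clk=1
t14.Δ2 p=1 q=1 v=1 r=1 u=0 clk=1
t14.Δ3 p=1 q=1 v=1 r=1 u=1 clk=1
t14.Δ4 p=1 q=1 v=0 r=1 u=1 clk=1
t15.Δ0 p=1 q=1 v=0 r=1 u=1 clk=1
t15.Δ1 p=1 q=1 v=0 r=1 u=1 clk=0
t16.Δ0 p=1 q=1 v=0 r=1 u=1 clk=0
t16.Δ1 p=1 q=1 v=0 r=1 u=1 clk=1
t16.Δ2 p=1 q=0 v=0 r=1 u=1 clk=1
t17.Δ0 p=1 q=0 v=0 r=1 u=1 clk=1
t17.Δ1 p=1 q=0 v=0 r=1 u=1 clk=0
t18.Δ0 p=1 q=0 v=0 r=1 u=1 clk=0
t18.Δ1 p=1 q=0 v=0 r=1 u=1 clk=1
t18.Δ2 p=1 q=0 v=0 r=0 u=1 clk=1
t18.Δ3 p=0 q=0 v=0 r=0 u=0 clk=1
t18.Δ4 p=0 q=0 v=1 r=0 u=0 clk=1
t18.Δ5 p=1 q=0 v=1 r=0 u=0 clk=1
t19.Δ0 p=1 q=0 v=1 r=0 u=0 clk=1
t19.Δ1 p=1 q=0 v=1 r=0 u=0 clk=0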